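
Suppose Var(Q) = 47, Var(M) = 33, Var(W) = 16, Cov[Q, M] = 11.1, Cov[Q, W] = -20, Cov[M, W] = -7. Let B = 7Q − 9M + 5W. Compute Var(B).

Var(B) = a²·Var(Q) + b²·Var(M) + c²·Var(W) + 2ab·Cov[Q, M] + 2ac·Cov[Q, W] + 2bc·Cov[M, W], with a = 7, b = -9, c = 5.
= 2303 + 2673 + 400 + (-1398.6) + (-1400) + 630
= 3207.4.

Var(B) = 3207.4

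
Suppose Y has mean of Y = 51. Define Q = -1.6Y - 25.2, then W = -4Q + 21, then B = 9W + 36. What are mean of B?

mean of B = 4069.8

mean of Q = (-1.6)·51 + (-25.2) = -106.8.
mean of W = (-4)·(-106.8) + 21 = 448.2.
mean of B = 9·448.2 + 36 = 4069.8.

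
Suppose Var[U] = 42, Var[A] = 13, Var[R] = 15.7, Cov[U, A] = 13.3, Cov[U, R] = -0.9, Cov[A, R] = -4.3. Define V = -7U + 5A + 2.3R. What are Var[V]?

Var[V] = 1465.133

Var[V] = a²·Var[U] + b²·Var[A] + c²·Var[R] + 2ab·Cov[U, A] + 2ac·Cov[U, R] + 2bc·Cov[A, R], with a = -7, b = 5, c = 2.3.
= 2058 + 325 + 83.053 + (-931) + 28.98 + (-98.9)
= 1465.133.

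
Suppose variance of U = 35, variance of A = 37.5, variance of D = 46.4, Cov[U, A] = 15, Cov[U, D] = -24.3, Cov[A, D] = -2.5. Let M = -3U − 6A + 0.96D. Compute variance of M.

variance of M = 2416.53024

variance of M = a²·variance of U + b²·variance of A + c²·variance of D + 2ab·Cov[U, A] + 2ac·Cov[U, D] + 2bc·Cov[A, D], with a = -3, b = -6, c = 0.96.
= 315 + 1350 + 42.76224 + 540 + 139.968 + 28.8
= 2416.53024.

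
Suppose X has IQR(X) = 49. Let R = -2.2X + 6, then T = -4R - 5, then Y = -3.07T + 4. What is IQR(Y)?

IQR(R) = |-2.2|·49 = 107.8.
IQR(T) = |-4|·107.8 = 431.2.
IQR(Y) = |-3.07|·431.2 = 1323.784.

IQR(Y) = 1323.784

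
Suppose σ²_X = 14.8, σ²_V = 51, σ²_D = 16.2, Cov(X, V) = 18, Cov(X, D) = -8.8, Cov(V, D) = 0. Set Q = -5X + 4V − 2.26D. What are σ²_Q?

σ²_Q = 349.86312

σ²_Q = a²·σ²_X + b²·σ²_V + c²·σ²_D + 2ab·Cov(X, V) + 2ac·Cov(X, D) + 2bc·Cov(V, D), with a = -5, b = 4, c = -2.26.
= 370 + 816 + 82.74312 + (-720) + (-198.88) + 0
= 349.86312.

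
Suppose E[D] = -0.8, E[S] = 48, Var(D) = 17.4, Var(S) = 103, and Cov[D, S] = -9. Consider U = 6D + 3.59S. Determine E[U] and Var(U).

E[U] = 6·E[D] + 3.59·E[S] = 6·(-0.8) + 3.59·48 = 167.52.
Var(U) = a²·Var(D) + b²·Var(S) + 2ab·Cov[D, S] with a = 6, b = 3.59.
= 6²·17.4 + 3.59²·103 + 2·6·3.59·(-9)
= 626.4 + 1327.4743 + (-387.72) = 1566.1543.

E[U] = 167.52, Var(U) = 1566.1543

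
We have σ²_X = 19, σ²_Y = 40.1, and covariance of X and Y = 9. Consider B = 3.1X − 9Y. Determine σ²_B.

σ²_B = a²·σ²_X + b²·σ²_Y + 2ab·covariance of X and Y with a = 3.1, b = -9.
= 3.1²·19 + (-9)²·40.1 + 2·3.1·(-9)·9
= 182.59 + 3248.1 + (-502.2) = 2928.49.

σ²_B = 2928.49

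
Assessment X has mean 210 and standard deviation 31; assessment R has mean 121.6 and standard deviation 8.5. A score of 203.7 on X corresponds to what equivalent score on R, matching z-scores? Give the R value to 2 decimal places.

R = 119.87

z = (203.7 − 210)/31 ≈ -0.2032.
R = 121.6 + z·8.5 = 121.6 + (203.7 − 210)·8.5/31 ≈ 119.87.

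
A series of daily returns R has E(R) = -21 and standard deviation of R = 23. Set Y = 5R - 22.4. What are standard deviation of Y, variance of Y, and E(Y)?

Y = 5R - 22.4 is linear with a = 5, b = -22.4.
standard deviation of Y = |a|·standard deviation of R = |5|·23 = 115.
variance of R = 23² = 529.
variance of Y = a²·variance of R = 5²·529 = 13225 (the additive constant -22.4 does not affect variance).
E(Y) = a·E(R) + b = 5·(-21) + (-22.4) = -127.4.

standard deviation of Y = 115, variance of Y = 13225, E(Y) = -127.4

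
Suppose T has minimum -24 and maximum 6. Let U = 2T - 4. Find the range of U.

Range of T = 6 − (-24) = 30.
Range(U) = |a|·Range(T) = |2|·30 = 60.

Range(U) = 60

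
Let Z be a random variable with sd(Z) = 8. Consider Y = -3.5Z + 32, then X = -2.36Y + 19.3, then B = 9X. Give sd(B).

sd(Y) = |-3.5|·8 = 28.
sd(X) = |-2.36|·28 = 66.08.
sd(B) = |9|·66.08 = 594.72.

sd(B) = 594.72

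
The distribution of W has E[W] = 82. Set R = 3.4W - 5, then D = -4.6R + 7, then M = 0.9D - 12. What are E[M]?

E[M] = -1139.232

E[R] = 3.4·82 + (-5) = 273.8.
E[D] = (-4.6)·273.8 + 7 = -1252.48.
E[M] = 0.9·(-1252.48) + (-12) = -1139.232.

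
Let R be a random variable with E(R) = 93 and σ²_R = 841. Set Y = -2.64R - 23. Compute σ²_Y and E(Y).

Y = -2.64R - 23 is linear with a = -2.64, b = -23.
σ²_Y = a²·σ²_R = (-2.64)²·841 = 5861.4336 (the additive constant -23 does not affect variance).
E(Y) = a·E(R) + b = (-2.64)·93 + (-23) = -268.52.

σ²_Y = 5861.4336, E(Y) = -268.52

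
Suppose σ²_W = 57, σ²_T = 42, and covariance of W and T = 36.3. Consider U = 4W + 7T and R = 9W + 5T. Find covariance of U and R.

covariance of U and R = 6534.9

By bilinearity, covariance of U and R = ac·σ²_W + bd·σ²_T + (ad+bc)·covariance of W and T, with a=4, b=7, c=9, d=5.
ac·σ²_W = 4·9·57 = 2052
bd·σ²_T = 7·5·42 = 1470
(ad+bc)·covariance of W and T = (83)·36.3 = 3012.9
covariance of U and R = 2052 + 1470 + 3012.9 = 6534.9.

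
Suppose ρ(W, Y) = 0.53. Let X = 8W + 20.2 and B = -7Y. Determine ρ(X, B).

ρ(X, B) = -0.53

Linear rescalings preserve |correlation|; the slopes 8 and -7 have opposite signs, so the correlation flips sign: ρ(X, B) = −ρ(W, Y) = -0.53.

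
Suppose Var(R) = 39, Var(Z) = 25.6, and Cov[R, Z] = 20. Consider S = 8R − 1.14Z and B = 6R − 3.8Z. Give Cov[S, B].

By bilinearity, Cov[S, B] = ac·Var(R) + bd·Var(Z) + (ad+bc)·Cov[R, Z], with a=8, b=-1.14, c=6, d=-3.8.
ac·Var(R) = 8·6·39 = 1872
bd·Var(Z) = (-1.14)·(-3.8)·25.6 = 110.8992
(ad+bc)·Cov[R, Z] = (-37.24)·20 = -744.8
Cov[S, B] = 1872 + 110.8992 + (-744.8) = 1238.0992.

Cov[S, B] = 1238.0992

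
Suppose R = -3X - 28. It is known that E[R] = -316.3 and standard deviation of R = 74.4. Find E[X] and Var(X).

E[X] = 96.1, Var(X) = 615.04

From R = -3X - 28: E[R] = a·E[X] + b, so E[X] = (E[R] − b)/a = (-316.3 − (-28))/(-3) = 96.1.
Var(R) = 74.4² = 5535.36.
Var(R) = a²·Var(X), so Var(X) = 5535.36/(-3)² = 615.04.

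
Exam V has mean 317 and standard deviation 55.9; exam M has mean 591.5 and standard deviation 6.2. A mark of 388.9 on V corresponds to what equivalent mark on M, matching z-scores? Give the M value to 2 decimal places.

z = (388.9 − 317)/55.9 ≈ 1.2862.
M = 591.5 + z·6.2 = 591.5 + (388.9 − 317)·6.2/55.9 ≈ 599.47.

M = 599.47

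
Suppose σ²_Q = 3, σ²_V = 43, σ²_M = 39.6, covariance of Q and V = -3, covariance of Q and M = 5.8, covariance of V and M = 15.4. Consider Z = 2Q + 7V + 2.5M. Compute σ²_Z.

σ²_Z = a²·σ²_Q + b²·σ²_V + c²·σ²_M + 2ab·covariance of Q and V + 2ac·covariance of Q and M + 2bc·covariance of V and M, with a = 2, b = 7, c = 2.5.
= 12 + 2107 + 247.5 + (-84) + 58 + 539
= 2879.5.

σ²_Z = 2879.5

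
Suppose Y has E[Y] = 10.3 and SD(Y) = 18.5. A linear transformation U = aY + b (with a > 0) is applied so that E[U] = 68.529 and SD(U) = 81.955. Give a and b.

SD(U) = a·SD(Y) (a > 0), so a = 81.955/18.5 = 4.43.
E[U] = a·E[Y] + b, so b = 68.529 − 4.43·10.3 = 22.9.

a = 4.43, b = 22.9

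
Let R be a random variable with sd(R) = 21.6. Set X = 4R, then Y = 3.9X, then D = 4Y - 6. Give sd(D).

sd(X) = |4|·21.6 = 86.4.
sd(Y) = |3.9|·86.4 = 336.96.
sd(D) = |4|·336.96 = 1347.84.

sd(D) = 1347.84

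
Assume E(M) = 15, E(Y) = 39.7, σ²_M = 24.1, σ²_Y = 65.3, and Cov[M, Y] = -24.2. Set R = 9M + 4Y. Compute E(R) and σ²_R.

E(R) = 293.8, σ²_R = 1254.5

E(R) = 9·E(M) + 4·E(Y) = 9·15 + 4·39.7 = 293.8.
σ²_R = a²·σ²_M + b²·σ²_Y + 2ab·Cov[M, Y] with a = 9, b = 4.
= 9²·24.1 + 4²·65.3 + 2·9·4·(-24.2)
= 1952.1 + 1044.8 + (-1742.4) = 1254.5.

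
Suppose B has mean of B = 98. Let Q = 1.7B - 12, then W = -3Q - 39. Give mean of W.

mean of W = -502.8

mean of Q = 1.7·98 + (-12) = 154.6.
mean of W = (-3)·154.6 + (-39) = -502.8.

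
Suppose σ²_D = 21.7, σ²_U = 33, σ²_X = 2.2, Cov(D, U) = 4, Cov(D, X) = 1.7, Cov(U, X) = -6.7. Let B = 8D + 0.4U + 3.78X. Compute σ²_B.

σ²_B = 1533.66968

σ²_B = a²·σ²_D + b²·σ²_U + c²·σ²_X + 2ab·Cov(D, U) + 2ac·Cov(D, X) + 2bc·Cov(U, X), with a = 8, b = 0.4, c = 3.78.
= 1388.8 + 5.28 + 31.43448 + 25.6 + 102.816 + (-20.2608)
= 1533.66968.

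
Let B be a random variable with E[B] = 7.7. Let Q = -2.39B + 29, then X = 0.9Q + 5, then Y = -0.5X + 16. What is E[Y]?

E[Y] = 8.73135

E[Q] = (-2.39)·7.7 + 29 = 10.597.
E[X] = 0.9·10.597 + 5 = 14.5373.
E[Y] = (-0.5)·14.5373 + 16 = 8.73135.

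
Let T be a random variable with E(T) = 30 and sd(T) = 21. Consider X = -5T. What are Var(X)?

Var(X) = 11025

X = -5T is linear with a = -5, b = 0.
Var(T) = 21² = 441.
Var(X) = a²·Var(T) = (-5)²·441 = 11025.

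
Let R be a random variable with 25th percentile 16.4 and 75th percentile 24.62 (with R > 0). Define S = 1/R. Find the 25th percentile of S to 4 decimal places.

25th percentile of S = 0.0406

1/R is decreasing on R > 0, so percentile order reverses: P_{25}(S) uses P_{75}(R) = 24.62.
P_{25}(S) = 1/24.62 ≈ 0.0406.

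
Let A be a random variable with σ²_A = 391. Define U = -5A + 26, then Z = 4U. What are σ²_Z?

σ²_Z = 156400

σ²_U = (-5)²·391 = 9775.
σ²_Z = 4²·9775 = 156400.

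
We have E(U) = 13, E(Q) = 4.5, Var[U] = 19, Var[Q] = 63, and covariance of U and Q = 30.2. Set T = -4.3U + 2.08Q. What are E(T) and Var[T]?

E(T) = -46.54, Var[T] = 83.6556

E(T) = (-4.3)·E(U) + 2.08·E(Q) = (-4.3)·13 + 2.08·4.5 = -46.54.
Var[T] = a²·Var[U] + b²·Var[Q] + 2ab·covariance of U and Q with a = -4.3, b = 2.08.
= (-4.3)²·19 + 2.08²·63 + 2·(-4.3)·2.08·30.2
= 351.31 + 272.5632 + (-540.2176) = 83.6556.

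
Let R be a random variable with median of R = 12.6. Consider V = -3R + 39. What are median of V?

A linear map preserves order up to sign, so median of V = a·median of R + b = (-3)·12.6 + 39 = 1.2.

median of V = 1.2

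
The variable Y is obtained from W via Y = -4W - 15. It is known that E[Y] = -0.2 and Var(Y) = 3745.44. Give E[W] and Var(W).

E[W] = -3.7, Var(W) = 234.09

From Y = -4W - 15: E[Y] = a·E[W] + b, so E[W] = (E[Y] − b)/a = (-0.2 − (-15))/(-4) = -3.7.
Var(Y) = a²·Var(W), so Var(W) = 3745.44/(-4)² = 234.09.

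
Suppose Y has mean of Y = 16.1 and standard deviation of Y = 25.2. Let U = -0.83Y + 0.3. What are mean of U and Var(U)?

U = -0.83Y + 0.3 is linear with a = -0.83, b = 0.3.
mean of U = a·mean of Y + b = (-0.83)·16.1 + 0.3 = -13.063.
Var(Y) = 25.2² = 635.04.
Var(U) = a²·Var(Y) = (-0.83)²·635.04 = 437.479056 (the additive constant 0.3 does not affect variance).

mean of U = -13.063, Var(U) = 437.479056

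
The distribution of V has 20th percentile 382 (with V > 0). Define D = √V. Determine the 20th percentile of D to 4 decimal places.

√V is increasing, so P_{20}(D) = g(P_{20}(V)) ≈ 19.5448.

20th percentile of D = 19.5448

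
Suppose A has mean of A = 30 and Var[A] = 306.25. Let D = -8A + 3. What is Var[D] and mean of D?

Var[D] = 19600, mean of D = -237

D = -8A + 3 is linear with a = -8, b = 3.
Var[D] = a²·Var[A] = (-8)²·306.25 = 19600 (the additive constant 3 does not affect variance).
mean of D = a·mean of A + b = (-8)·30 + 3 = -237.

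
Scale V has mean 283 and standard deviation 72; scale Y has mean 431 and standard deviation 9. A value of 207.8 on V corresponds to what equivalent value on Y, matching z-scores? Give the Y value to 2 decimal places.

z = (207.8 − 283)/72 ≈ -1.0444.
Y = 431 + z·9 = 431 + (207.8 − 283)·9/72 = 421.60.

Y = 421.60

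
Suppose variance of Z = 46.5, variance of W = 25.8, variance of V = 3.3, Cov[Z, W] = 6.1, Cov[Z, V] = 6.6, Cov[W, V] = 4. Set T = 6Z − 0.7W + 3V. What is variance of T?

variance of T = 1885.902

variance of T = a²·variance of Z + b²·variance of W + c²·variance of V + 2ab·Cov[Z, W] + 2ac·Cov[Z, V] + 2bc·Cov[W, V], with a = 6, b = -0.7, c = 3.
= 1674 + 12.642 + 29.7 + (-51.24) + 237.6 + (-16.8)
= 1885.902.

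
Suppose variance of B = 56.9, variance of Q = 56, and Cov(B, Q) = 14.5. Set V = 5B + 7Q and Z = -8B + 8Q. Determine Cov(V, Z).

By bilinearity, Cov(V, Z) = ac·variance of B + bd·variance of Q + (ad+bc)·Cov(B, Q), with a=5, b=7, c=-8, d=8.
ac·variance of B = 5·(-8)·56.9 = -2276
bd·variance of Q = 7·8·56 = 3136
(ad+bc)·Cov(B, Q) = (-16)·14.5 = -232
Cov(V, Z) = -2276 + 3136 + (-232) = 628.

Cov(V, Z) = 628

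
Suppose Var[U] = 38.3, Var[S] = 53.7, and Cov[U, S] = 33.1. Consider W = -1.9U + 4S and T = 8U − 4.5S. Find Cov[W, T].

Cov[W, T] = -206.555

By bilinearity, Cov[W, T] = ac·Var[U] + bd·Var[S] + (ad+bc)·Cov[U, S], with a=-1.9, b=4, c=8, d=-4.5.
ac·Var[U] = (-1.9)·8·38.3 = -582.16
bd·Var[S] = 4·(-4.5)·53.7 = -966.6
(ad+bc)·Cov[U, S] = (40.55)·33.1 = 1342.205
Cov[W, T] = -582.16 + (-966.6) + 1342.205 = -206.555.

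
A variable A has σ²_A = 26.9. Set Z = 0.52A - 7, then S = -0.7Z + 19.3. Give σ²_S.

σ²_Z = 0.52²·26.9 = 7.27376.
σ²_S = (-0.7)²·7.27376 = 3.5641424.

σ²_S = 3.5641424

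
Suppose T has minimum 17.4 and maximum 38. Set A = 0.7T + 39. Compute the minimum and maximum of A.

min(A) = 51.18, max(A) = 65.6

a = 0.7 > 0, so min(A) = a·min(T)+b = 0.7·17.4 + 39 = 51.18 and max(A) = 0.7·38 + 39 = 65.6.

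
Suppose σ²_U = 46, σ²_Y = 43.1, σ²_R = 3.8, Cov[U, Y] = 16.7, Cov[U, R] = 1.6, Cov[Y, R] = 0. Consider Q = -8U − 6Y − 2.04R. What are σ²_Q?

σ²_Q = a²·σ²_U + b²·σ²_Y + c²·σ²_R + 2ab·Cov[U, Y] + 2ac·Cov[U, R] + 2bc·Cov[Y, R], with a = -8, b = -6, c = -2.04.
= 2944 + 1551.6 + 15.81408 + 1603.2 + 52.224 + 0
= 6166.83808.

σ²_Q = 6166.83808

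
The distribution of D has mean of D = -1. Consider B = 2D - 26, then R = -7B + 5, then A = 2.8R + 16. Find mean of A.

mean of A = 578.8

mean of B = 2·(-1) + (-26) = -28.
mean of R = (-7)·(-28) + 5 = 201.
mean of A = 2.8·201 + 16 = 578.8.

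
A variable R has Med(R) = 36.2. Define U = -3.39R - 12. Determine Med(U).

Med(U) = -134.718

A linear map preserves order up to sign, so Med(U) = a·Med(R) + b = (-3.39)·36.2 + (-12) = -134.718.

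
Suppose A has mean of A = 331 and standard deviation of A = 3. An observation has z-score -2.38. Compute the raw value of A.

A = 323.86

A = mean of A + z·standard deviation of A = 331 + (-2.38)·3 = 323.86.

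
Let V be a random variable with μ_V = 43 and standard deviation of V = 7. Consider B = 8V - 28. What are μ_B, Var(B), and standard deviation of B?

μ_B = 316, Var(B) = 3136, standard deviation of B = 56

B = 8V - 28 is linear with a = 8, b = -28.
μ_B = a·μ_V + b = 8·43 + (-28) = 316.
Var(V) = 7² = 49.
Var(B) = a²·Var(V) = 8²·49 = 3136 (the additive constant -28 does not affect variance).
standard deviation of B = |a|·standard deviation of V = |8|·7 = 56.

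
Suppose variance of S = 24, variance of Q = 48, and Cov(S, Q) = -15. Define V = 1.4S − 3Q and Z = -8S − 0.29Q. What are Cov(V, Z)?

By bilinearity, Cov(V, Z) = ac·variance of S + bd·variance of Q + (ad+bc)·Cov(S, Q), with a=1.4, b=-3, c=-8, d=-0.29.
ac·variance of S = 1.4·(-8)·24 = -268.8
bd·variance of Q = (-3)·(-0.29)·48 = 41.76
(ad+bc)·Cov(S, Q) = (23.594)·(-15) = -353.91
Cov(V, Z) = -268.8 + 41.76 + (-353.91) = -580.95.

Cov(V, Z) = -580.95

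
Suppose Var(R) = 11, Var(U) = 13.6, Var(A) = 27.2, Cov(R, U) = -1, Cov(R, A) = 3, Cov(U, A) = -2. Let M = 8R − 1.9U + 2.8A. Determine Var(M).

Var(M) = 1152.424

Var(M) = a²·Var(R) + b²·Var(U) + c²·Var(A) + 2ab·Cov(R, U) + 2ac·Cov(R, A) + 2bc·Cov(U, A), with a = 8, b = -1.9, c = 2.8.
= 704 + 49.096 + 213.248 + 30.4 + 134.4 + 21.28
= 1152.424.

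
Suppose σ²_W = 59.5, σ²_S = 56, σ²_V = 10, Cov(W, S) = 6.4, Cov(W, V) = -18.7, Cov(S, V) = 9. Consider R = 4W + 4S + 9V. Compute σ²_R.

σ²_R = 2164.4

σ²_R = a²·σ²_W + b²·σ²_S + c²·σ²_V + 2ab·Cov(W, S) + 2ac·Cov(W, V) + 2bc·Cov(S, V), with a = 4, b = 4, c = 9.
= 952 + 896 + 810 + 204.8 + (-1346.4) + 648
= 2164.4.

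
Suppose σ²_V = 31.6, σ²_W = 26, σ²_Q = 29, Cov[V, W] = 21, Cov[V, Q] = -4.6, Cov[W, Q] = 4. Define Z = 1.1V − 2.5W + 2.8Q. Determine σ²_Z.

σ²_Z = 228.26

σ²_Z = a²·σ²_V + b²·σ²_W + c²·σ²_Q + 2ab·Cov[V, W] + 2ac·Cov[V, Q] + 2bc·Cov[W, Q], with a = 1.1, b = -2.5, c = 2.8.
= 38.236 + 162.5 + 227.36 + (-115.5) + (-28.336) + (-56)
= 228.26.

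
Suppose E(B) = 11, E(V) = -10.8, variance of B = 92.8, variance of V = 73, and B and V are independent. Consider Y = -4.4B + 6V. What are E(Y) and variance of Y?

E(Y) = (-4.4)·E(B) + 6·E(V) = (-4.4)·11 + 6·(-10.8) = -113.2.
variance of Y = a²·variance of B + b²·variance of V + 2ab·Cov[B, V] with a = -4.4, b = 6.
Independence gives Cov[B, V] = 0.
= (-4.4)²·92.8 + 6²·73 + 2·(-4.4)·6·0
= 1796.608 + 2628 + 0 = 4424.608.

E(Y) = -113.2, variance of Y = 4424.608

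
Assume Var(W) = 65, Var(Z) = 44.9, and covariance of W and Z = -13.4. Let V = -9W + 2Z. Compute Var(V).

Var(V) = 5927

Var(V) = a²·Var(W) + b²·Var(Z) + 2ab·covariance of W and Z with a = -9, b = 2.
= (-9)²·65 + 2²·44.9 + 2·(-9)·2·(-13.4)
= 5265 + 179.6 + 482.4 = 5927.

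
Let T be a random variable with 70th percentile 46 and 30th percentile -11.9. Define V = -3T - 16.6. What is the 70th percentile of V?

Since a = -3 < 0 the transformation is decreasing, reversing order: the 70th percentile of V corresponds to the 30th percentile of T.
So P_{70}(V) = a·P_{30}(T) + b = (-3)·(-11.9) + (-16.6) = 19.1.

70th percentile of V = 19.1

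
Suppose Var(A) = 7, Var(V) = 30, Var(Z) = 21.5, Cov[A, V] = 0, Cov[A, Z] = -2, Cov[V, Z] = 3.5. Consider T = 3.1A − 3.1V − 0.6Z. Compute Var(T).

Var(T) = 383.77

Var(T) = a²·Var(A) + b²·Var(V) + c²·Var(Z) + 2ab·Cov[A, V] + 2ac·Cov[A, Z] + 2bc·Cov[V, Z], with a = 3.1, b = -3.1, c = -0.6.
= 67.27 + 288.3 + 7.74 + 0 + 7.44 + 13.02
= 383.77.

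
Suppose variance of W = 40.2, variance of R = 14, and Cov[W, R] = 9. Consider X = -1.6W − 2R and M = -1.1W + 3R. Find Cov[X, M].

By bilinearity, Cov[X, M] = ac·variance of W + bd·variance of R + (ad+bc)·Cov[W, R], with a=-1.6, b=-2, c=-1.1, d=3.
ac·variance of W = (-1.6)·(-1.1)·40.2 = 70.752
bd·variance of R = (-2)·3·14 = -84
(ad+bc)·Cov[W, R] = (-2.6)·9 = -23.4
Cov[X, M] = 70.752 + (-84) + (-23.4) = -36.648.

Cov[X, M] = -36.648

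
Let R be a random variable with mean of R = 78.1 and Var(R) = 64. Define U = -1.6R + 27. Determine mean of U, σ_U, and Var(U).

U = -1.6R + 27 is linear with a = -1.6, b = 27.
mean of U = a·mean of R + b = (-1.6)·78.1 + 27 = -97.96.
σ_R = √64 = 8.
σ_U = |a|·σ_R = |-1.6|·8 = 12.8.
Var(U) = a²·Var(R) = (-1.6)²·64 = 163.84 (the additive constant 27 does not affect variance).

mean of U = -97.96, σ_U = 12.8, Var(U) = 163.84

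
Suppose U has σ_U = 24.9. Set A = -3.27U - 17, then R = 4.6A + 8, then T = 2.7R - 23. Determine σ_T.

σ_A = |-3.27|·24.9 = 81.423.
σ_R = |4.6|·81.423 = 374.5458.
σ_T = |2.7|·374.5458 = 1011.27366.

σ_T = 1011.27366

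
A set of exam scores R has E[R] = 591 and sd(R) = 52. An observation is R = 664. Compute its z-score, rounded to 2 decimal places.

z = (R − E[R]) / sd(R) = (664 − 591) / 52 ≈ 1.40.

z = 1.40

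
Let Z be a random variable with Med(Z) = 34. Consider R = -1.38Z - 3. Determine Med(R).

Med(R) = -49.92

A linear map preserves order up to sign, so Med(R) = a·Med(Z) + b = (-1.38)·34 + (-3) = -49.92.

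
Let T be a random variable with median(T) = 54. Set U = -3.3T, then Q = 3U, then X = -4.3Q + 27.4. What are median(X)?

median(X) = 2326.18

median(U) = (-3.3)·54 = -178.2.
median(Q) = 3·(-178.2) = -534.6.
median(X) = (-4.3)·(-534.6) + 27.4 = 2326.18.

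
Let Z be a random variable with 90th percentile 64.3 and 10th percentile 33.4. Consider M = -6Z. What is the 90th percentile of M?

Since a = -6 < 0 the transformation is decreasing, reversing order: the 90th percentile of M corresponds to the 10th percentile of Z.
So P_{90}(M) = a·P_{10}(Z) + b = (-6)·33.4 = -200.4.

90th percentile of M = -200.4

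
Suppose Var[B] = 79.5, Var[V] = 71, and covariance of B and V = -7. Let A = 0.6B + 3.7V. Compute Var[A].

Var[A] = a²·Var[B] + b²·Var[V] + 2ab·covariance of B and V with a = 0.6, b = 3.7.
= 0.6²·79.5 + 3.7²·71 + 2·0.6·3.7·(-7)
= 28.62 + 971.99 + (-31.08) = 969.53.

Var[A] = 969.53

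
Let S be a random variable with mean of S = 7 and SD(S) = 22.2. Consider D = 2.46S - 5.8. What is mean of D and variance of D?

D = 2.46S - 5.8 is linear with a = 2.46, b = -5.8.
mean of D = a·mean of S + b = 2.46·7 + (-5.8) = 11.42.
variance of S = 22.2² = 492.84.
variance of D = a²·variance of S = 2.46²·492.84 = 2982.470544 (the additive constant -5.8 does not affect variance).

mean of D = 11.42, variance of D = 2982.470544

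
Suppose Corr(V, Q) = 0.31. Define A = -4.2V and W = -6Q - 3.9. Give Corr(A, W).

Corr(A, W) = 0.31

Linear rescalings preserve correlation up to sign; here the slopes -4.2 and -6 have the same sign, so Corr(A, W) = Corr(V, Q) = 0.31.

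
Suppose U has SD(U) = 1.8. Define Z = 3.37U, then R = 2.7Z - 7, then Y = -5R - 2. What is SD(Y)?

SD(Y) = 81.891

SD(Z) = |3.37|·1.8 = 6.066.
SD(R) = |2.7|·6.066 = 16.3782.
SD(Y) = |-5|·16.3782 = 81.891.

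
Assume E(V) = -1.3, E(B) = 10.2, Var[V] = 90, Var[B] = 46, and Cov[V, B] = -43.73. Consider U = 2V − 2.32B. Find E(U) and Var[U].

E(U) = 2·E(V) + (-2.32)·E(B) = 2·(-1.3) + (-2.32)·10.2 = -26.264.
Var[U] = a²·Var[V] + b²·Var[B] + 2ab·Cov[V, B] with a = 2, b = -2.32.
= 2²·90 + (-2.32)²·46 + 2·2·(-2.32)·(-43.73)
= 360 + 247.5904 + 405.8144 = 1013.4048.

E(U) = -26.264, Var[U] = 1013.4048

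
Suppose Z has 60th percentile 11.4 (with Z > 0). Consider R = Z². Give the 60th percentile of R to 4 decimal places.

Z² is increasing, so P_{60}(R) = g(P_{60}(Z)) = 129.96.

60th percentile of R = 129.96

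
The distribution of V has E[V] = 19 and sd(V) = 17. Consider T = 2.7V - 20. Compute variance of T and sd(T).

T = 2.7V - 20 is linear with a = 2.7, b = -20.
variance of V = 17² = 289.
variance of T = a²·variance of V = 2.7²·289 = 2106.81 (the additive constant -20 does not affect variance).
sd(T) = |a|·sd(V) = |2.7|·17 = 45.9.

variance of T = 2106.81, sd(T) = 45.9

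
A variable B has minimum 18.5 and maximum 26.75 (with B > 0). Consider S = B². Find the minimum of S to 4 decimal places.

B² is increasing on this domain, so min(S) comes from min(B) = 18.5: min(S) = square(18.5) = 342.25.

min(S) = 342.25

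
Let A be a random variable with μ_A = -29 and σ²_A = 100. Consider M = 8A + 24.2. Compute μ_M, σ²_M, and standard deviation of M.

μ_M = -207.8, σ²_M = 6400, standard deviation of M = 80

M = 8A + 24.2 is linear with a = 8, b = 24.2.
μ_M = a·μ_A + b = 8·(-29) + 24.2 = -207.8.
σ²_M = a²·σ²_A = 8²·100 = 6400 (the additive constant 24.2 does not affect variance).
standard deviation of A = √100 = 10.
standard deviation of M = |a|·standard deviation of A = |8|·10 = 80.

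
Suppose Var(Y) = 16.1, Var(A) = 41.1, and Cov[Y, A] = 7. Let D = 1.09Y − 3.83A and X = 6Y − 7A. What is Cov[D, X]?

Cov[D, X] = 992.915

By bilinearity, Cov[D, X] = ac·Var(Y) + bd·Var(A) + (ad+bc)·Cov[Y, A], with a=1.09, b=-3.83, c=6, d=-7.
ac·Var(Y) = 1.09·6·16.1 = 105.294
bd·Var(A) = (-3.83)·(-7)·41.1 = 1101.891
(ad+bc)·Cov[Y, A] = (-30.61)·7 = -214.27
Cov[D, X] = 105.294 + 1101.891 + (-214.27) = 992.915.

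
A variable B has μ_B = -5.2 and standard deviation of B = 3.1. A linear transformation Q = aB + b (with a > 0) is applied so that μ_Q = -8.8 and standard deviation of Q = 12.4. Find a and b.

a = 4, b = 12

standard deviation of Q = a·standard deviation of B (a > 0), so a = 12.4/3.1 = 4.
μ_Q = a·μ_B + b, so b = -8.8 − 4·(-5.2) = 12.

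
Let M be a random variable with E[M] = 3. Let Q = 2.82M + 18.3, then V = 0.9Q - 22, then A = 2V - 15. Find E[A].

E[Q] = 2.82·3 + 18.3 = 26.76.
E[V] = 0.9·26.76 + (-22) = 2.084.
E[A] = 2·2.084 + (-15) = -10.832.

E[A] = -10.832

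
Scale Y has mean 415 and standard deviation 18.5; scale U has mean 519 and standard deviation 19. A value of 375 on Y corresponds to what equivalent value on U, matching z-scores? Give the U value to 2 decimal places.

U = 477.92

z = (375 − 415)/18.5 ≈ -2.1622.
U = 519 + z·19 = 519 + (375 − 415)·19/18.5 ≈ 477.92.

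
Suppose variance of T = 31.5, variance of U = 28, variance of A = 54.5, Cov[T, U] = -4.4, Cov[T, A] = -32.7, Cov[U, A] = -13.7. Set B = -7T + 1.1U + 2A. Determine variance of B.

variance of B = a²·variance of T + b²·variance of U + c²·variance of A + 2ab·Cov[T, U] + 2ac·Cov[T, A] + 2bc·Cov[U, A], with a = -7, b = 1.1, c = 2.
= 1543.5 + 33.88 + 218 + 67.76 + 915.6 + (-60.28)
= 2718.46.

variance of B = 2718.46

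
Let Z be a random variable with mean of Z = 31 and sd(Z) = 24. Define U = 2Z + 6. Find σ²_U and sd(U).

σ²_U = 2304, sd(U) = 48

U = 2Z + 6 is linear with a = 2, b = 6.
σ²_Z = 24² = 576.
σ²_U = a²·σ²_Z = 2²·576 = 2304 (the additive constant 6 does not affect variance).
sd(U) = |a|·sd(Z) = |2|·24 = 48.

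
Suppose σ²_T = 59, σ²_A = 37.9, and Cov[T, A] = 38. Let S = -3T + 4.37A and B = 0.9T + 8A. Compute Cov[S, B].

Cov[S, B] = 403.138

By bilinearity, Cov[S, B] = ac·σ²_T + bd·σ²_A + (ad+bc)·Cov[T, A], with a=-3, b=4.37, c=0.9, d=8.
ac·σ²_T = (-3)·0.9·59 = -159.3
bd·σ²_A = 4.37·8·37.9 = 1324.984
(ad+bc)·Cov[T, A] = (-20.067)·38 = -762.546
Cov[S, B] = -159.3 + 1324.984 + (-762.546) = 403.138.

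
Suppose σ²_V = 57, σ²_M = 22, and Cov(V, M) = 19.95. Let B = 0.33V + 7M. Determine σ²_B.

σ²_B = 1176.3763

σ²_B = a²·σ²_V + b²·σ²_M + 2ab·Cov(V, M) with a = 0.33, b = 7.
= 0.33²·57 + 7²·22 + 2·0.33·7·19.95
= 6.2073 + 1078 + 92.169 = 1176.3763.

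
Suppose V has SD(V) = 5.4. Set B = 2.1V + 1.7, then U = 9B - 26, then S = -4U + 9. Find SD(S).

SD(B) = |2.1|·5.4 = 11.34.
SD(U) = |9|·11.34 = 102.06.
SD(S) = |-4|·102.06 = 408.24.

SD(S) = 408.24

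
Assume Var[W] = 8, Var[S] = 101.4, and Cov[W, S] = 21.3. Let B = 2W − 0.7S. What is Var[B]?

Var[B] = a²·Var[W] + b²·Var[S] + 2ab·Cov[W, S] with a = 2, b = -0.7.
= 2²·8 + (-0.7)²·101.4 + 2·2·(-0.7)·21.3
= 32 + 49.686 + (-59.64) = 22.046.

Var[B] = 22.046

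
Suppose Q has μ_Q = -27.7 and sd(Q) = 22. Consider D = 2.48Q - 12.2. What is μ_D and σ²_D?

μ_D = -80.896, σ²_D = 2976.7936

D = 2.48Q - 12.2 is linear with a = 2.48, b = -12.2.
μ_D = a·μ_Q + b = 2.48·(-27.7) + (-12.2) = -80.896.
σ²_Q = 22² = 484.
σ²_D = a²·σ²_Q = 2.48²·484 = 2976.7936 (the additive constant -12.2 does not affect variance).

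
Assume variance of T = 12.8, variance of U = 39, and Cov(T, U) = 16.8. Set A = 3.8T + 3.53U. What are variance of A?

variance of A = a²·variance of T + b²·variance of U + 2ab·Cov(T, U) with a = 3.8, b = 3.53.
= 3.8²·12.8 + 3.53²·39 + 2·3.8·3.53·16.8
= 184.832 + 485.9751 + 450.7104 = 1121.5175.

variance of A = 1121.5175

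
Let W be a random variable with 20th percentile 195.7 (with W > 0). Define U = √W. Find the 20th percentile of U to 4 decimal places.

√W is increasing, so P_{20}(U) = g(P_{20}(W)) ≈ 13.9893.

20th percentile of U = 13.9893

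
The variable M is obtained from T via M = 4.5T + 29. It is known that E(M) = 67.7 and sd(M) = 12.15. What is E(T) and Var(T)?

From M = 4.5T + 29: E(M) = a·E(T) + b, so E(T) = (E(M) − b)/a = (67.7 − 29)/4.5 = 8.6.
Var(M) = 12.15² = 147.6225.
Var(M) = a²·Var(T), so Var(T) = 147.6225/4.5² = 7.29.

E(T) = 8.6, Var(T) = 7.29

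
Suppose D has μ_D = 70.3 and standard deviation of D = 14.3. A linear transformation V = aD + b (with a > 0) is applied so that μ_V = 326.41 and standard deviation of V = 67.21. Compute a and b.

a = 4.7, b = -4

standard deviation of V = a·standard deviation of D (a > 0), so a = 67.21/14.3 = 4.7.
μ_V = a·μ_D + b, so b = 326.41 − 4.7·70.3 = -4.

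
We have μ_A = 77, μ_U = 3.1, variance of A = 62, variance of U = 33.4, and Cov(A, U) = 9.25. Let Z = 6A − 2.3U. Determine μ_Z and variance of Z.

μ_Z = 454.87, variance of Z = 2153.386

μ_Z = 6·μ_A + (-2.3)·μ_U = 6·77 + (-2.3)·3.1 = 454.87.
variance of Z = a²·variance of A + b²·variance of U + 2ab·Cov(A, U) with a = 6, b = -2.3.
= 6²·62 + (-2.3)²·33.4 + 2·6·(-2.3)·9.25
= 2232 + 176.686 + (-255.3) = 2153.386.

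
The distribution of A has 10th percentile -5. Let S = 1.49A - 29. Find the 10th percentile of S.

10th percentile of S = -36.45

Since a = 1.49 > 0 the transformation is increasing, so the 10th percentile of S = a·(P_{10} of A) + b = 1.49·(-5) + (-29) = -36.45.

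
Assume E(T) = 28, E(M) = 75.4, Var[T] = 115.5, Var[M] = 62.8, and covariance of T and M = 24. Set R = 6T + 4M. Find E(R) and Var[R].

E(R) = 469.6, Var[R] = 6314.8

E(R) = 6·E(T) + 4·E(M) = 6·28 + 4·75.4 = 469.6.
Var[R] = a²·Var[T] + b²·Var[M] + 2ab·covariance of T and M with a = 6, b = 4.
= 6²·115.5 + 4²·62.8 + 2·6·4·24
= 4158 + 1004.8 + 1152 = 6314.8.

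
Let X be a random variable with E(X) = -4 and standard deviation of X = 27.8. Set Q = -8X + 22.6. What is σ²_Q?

σ²_Q = 49461.76

Q = -8X + 22.6 is linear with a = -8, b = 22.6.
σ²_X = 27.8² = 772.84.
σ²_Q = a²·σ²_X = (-8)²·772.84 = 49461.76 (the additive constant 22.6 does not affect variance).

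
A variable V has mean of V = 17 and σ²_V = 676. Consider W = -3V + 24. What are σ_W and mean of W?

σ_W = 78, mean of W = -27

W = -3V + 24 is linear with a = -3, b = 24.
σ_V = √676 = 26.
σ_W = |a|·σ_V = |-3|·26 = 78.
mean of W = a·mean of V + b = (-3)·17 + 24 = -27.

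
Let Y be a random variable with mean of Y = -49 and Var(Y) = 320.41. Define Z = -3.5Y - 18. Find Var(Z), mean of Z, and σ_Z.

Z = -3.5Y - 18 is linear with a = -3.5, b = -18.
Var(Z) = a²·Var(Y) = (-3.5)²·320.41 = 3925.0225 (the additive constant -18 does not affect variance).
mean of Z = a·mean of Y + b = (-3.5)·(-49) + (-18) = 153.5.
σ_Y = √320.41 = 17.9.
σ_Z = |a|·σ_Y = |-3.5|·17.9 = 62.65.

Var(Z) = 3925.0225, mean of Z = 153.5, σ_Z = 62.65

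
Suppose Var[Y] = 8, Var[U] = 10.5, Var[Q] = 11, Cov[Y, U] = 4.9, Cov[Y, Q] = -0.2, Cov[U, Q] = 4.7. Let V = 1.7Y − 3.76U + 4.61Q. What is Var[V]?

Var[V] = a²·Var[Y] + b²·Var[U] + c²·Var[Q] + 2ab·Cov[Y, U] + 2ac·Cov[Y, Q] + 2bc·Cov[U, Q], with a = 1.7, b = -3.76, c = 4.61.
= 23.12 + 148.4448 + 233.7731 + (-62.6416) + (-3.1348) + (-162.93584)
= 176.62566.

Var[V] = 176.62566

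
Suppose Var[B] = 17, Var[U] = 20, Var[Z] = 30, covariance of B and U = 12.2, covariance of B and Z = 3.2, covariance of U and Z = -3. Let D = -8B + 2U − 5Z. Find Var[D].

Var[D] = a²·Var[B] + b²·Var[U] + c²·Var[Z] + 2ab·covariance of B and U + 2ac·covariance of B and Z + 2bc·covariance of U and Z, with a = -8, b = 2, c = -5.
= 1088 + 80 + 750 + (-390.4) + 256 + 60
= 1843.6.

Var[D] = 1843.6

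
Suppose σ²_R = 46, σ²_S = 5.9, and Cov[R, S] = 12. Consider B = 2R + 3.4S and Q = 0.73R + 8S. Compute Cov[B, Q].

Cov[B, Q] = 449.424

By bilinearity, Cov[B, Q] = ac·σ²_R + bd·σ²_S + (ad+bc)·Cov[R, S], with a=2, b=3.4, c=0.73, d=8.
ac·σ²_R = 2·0.73·46 = 67.16
bd·σ²_S = 3.4·8·5.9 = 160.48
(ad+bc)·Cov[R, S] = (18.482)·12 = 221.784
Cov[B, Q] = 67.16 + 160.48 + 221.784 = 449.424.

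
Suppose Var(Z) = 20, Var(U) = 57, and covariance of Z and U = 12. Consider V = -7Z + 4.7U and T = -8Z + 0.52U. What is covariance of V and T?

covariance of V and T = 764.428

By bilinearity, covariance of V and T = ac·Var(Z) + bd·Var(U) + (ad+bc)·covariance of Z and U, with a=-7, b=4.7, c=-8, d=0.52.
ac·Var(Z) = (-7)·(-8)·20 = 1120
bd·Var(U) = 4.7·0.52·57 = 139.308
(ad+bc)·covariance of Z and U = (-41.24)·12 = -494.88
covariance of V and T = 1120 + 139.308 + (-494.88) = 764.428.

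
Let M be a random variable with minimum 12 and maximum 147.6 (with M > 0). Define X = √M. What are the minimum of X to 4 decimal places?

min(X) = 3.4641

√M is increasing on this domain, so min(X) comes from min(M) = 12: min(X) = √(12) ≈ 3.4641.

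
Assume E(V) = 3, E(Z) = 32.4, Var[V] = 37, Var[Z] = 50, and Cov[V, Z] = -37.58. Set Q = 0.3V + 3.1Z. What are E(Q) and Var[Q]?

E(Q) = 0.3·E(V) + 3.1·E(Z) = 0.3·3 + 3.1·32.4 = 101.34.
Var[Q] = a²·Var[V] + b²·Var[Z] + 2ab·Cov[V, Z] with a = 0.3, b = 3.1.
= 0.3²·37 + 3.1²·50 + 2·0.3·3.1·(-37.58)
= 3.33 + 480.5 + (-69.8988) = 413.9312.

E(Q) = 101.34, Var[Q] = 413.9312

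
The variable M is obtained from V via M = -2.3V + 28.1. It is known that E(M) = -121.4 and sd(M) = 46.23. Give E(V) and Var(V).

From M = -2.3V + 28.1: E(M) = a·E(V) + b, so E(V) = (E(M) − b)/a = (-121.4 − 28.1)/(-2.3) = 65.
Var(M) = 46.23² = 2137.2129.
Var(M) = a²·Var(V), so Var(V) = 2137.2129/(-2.3)² = 404.01.

E(V) = 65, Var(V) = 404.01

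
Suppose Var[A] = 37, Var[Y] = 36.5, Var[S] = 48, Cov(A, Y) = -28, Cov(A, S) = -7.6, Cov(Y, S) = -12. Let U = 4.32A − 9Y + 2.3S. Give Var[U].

Var[U] = a²·Var[A] + b²·Var[Y] + c²·Var[S] + 2ab·Cov(A, Y) + 2ac·Cov(A, S) + 2bc·Cov(Y, S), with a = 4.32, b = -9, c = 2.3.
= 690.5088 + 2956.5 + 253.92 + 2177.28 + (-151.0272) + 496.8
= 6423.9816.

Var[U] = 6423.9816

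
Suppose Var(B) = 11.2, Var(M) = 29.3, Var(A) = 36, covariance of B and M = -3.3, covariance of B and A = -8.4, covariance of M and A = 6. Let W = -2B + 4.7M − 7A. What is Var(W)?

Var(W) = a²·Var(B) + b²·Var(M) + c²·Var(A) + 2ab·covariance of B and M + 2ac·covariance of B and A + 2bc·covariance of M and A, with a = -2, b = 4.7, c = -7.
= 44.8 + 647.237 + 1764 + 62.04 + (-235.2) + (-394.8)
= 1888.077.

Var(W) = 1888.077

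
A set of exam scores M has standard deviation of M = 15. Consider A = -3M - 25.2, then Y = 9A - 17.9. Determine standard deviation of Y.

standard deviation of Y = 405

standard deviation of A = |-3|·15 = 45.
standard deviation of Y = |9|·45 = 405.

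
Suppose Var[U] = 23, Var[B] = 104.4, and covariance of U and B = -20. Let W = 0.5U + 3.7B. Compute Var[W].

Var[W] = a²·Var[U] + b²·Var[B] + 2ab·covariance of U and B with a = 0.5, b = 3.7.
= 0.5²·23 + 3.7²·104.4 + 2·0.5·3.7·(-20)
= 5.75 + 1429.236 + (-74) = 1360.986.

Var[W] = 1360.986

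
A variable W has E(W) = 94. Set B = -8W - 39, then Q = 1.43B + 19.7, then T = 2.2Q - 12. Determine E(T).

E(T) = -2457.146

E(B) = (-8)·94 + (-39) = -791.
E(Q) = 1.43·(-791) + 19.7 = -1111.43.
E(T) = 2.2·(-1111.43) + (-12) = -2457.146.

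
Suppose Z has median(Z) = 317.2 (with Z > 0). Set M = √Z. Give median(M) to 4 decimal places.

median(M) = 17.8101

√Z is monotone on this domain, so median(M) = √(317.2) ≈ 17.8101.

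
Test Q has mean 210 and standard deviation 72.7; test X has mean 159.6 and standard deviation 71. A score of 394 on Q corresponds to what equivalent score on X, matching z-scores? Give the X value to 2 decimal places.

X = 339.30

z = (394 − 210)/72.7 ≈ 2.5309.
X = 159.6 + z·71 = 159.6 + (394 − 210)·71/72.7 ≈ 339.30.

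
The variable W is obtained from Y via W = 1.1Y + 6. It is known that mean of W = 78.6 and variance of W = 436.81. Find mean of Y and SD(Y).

mean of Y = 66, SD(Y) = 19

From W = 1.1Y + 6: mean of W = a·mean of Y + b, so mean of Y = (mean of W − b)/a = (78.6 − 6)/1.1 = 66.
SD(W) = √436.81 = 20.9.
SD(W) = |a|·SD(Y), so SD(Y) = 20.9/|1.1| = 19.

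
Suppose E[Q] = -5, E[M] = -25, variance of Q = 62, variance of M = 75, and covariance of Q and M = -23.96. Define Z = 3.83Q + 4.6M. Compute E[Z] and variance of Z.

E[Z] = 3.83·E[Q] + 4.6·E[M] = 3.83·(-5) + 4.6·(-25) = -134.15.
variance of Z = a²·variance of Q + b²·variance of M + 2ab·covariance of Q and M with a = 3.83, b = 4.6.
= 3.83²·62 + 4.6²·75 + 2·3.83·4.6·(-23.96)
= 909.4718 + 1587 + (-844.25456) = 1652.21724.

E[Z] = -134.15, variance of Z = 1652.21724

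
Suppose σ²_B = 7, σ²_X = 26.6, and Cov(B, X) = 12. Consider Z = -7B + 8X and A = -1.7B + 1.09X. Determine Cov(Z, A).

By bilinearity, Cov(Z, A) = ac·σ²_B + bd·σ²_X + (ad+bc)·Cov(B, X), with a=-7, b=8, c=-1.7, d=1.09.
ac·σ²_B = (-7)·(-1.7)·7 = 83.3
bd·σ²_X = 8·1.09·26.6 = 231.952
(ad+bc)·Cov(B, X) = (-21.23)·12 = -254.76
Cov(Z, A) = 83.3 + 231.952 + (-254.76) = 60.492.

Cov(Z, A) = 60.492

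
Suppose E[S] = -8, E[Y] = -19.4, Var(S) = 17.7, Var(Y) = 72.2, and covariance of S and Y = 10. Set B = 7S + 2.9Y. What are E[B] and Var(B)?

E[B] = -112.26, Var(B) = 1880.502

E[B] = 7·E[S] + 2.9·E[Y] = 7·(-8) + 2.9·(-19.4) = -112.26.
Var(B) = a²·Var(S) + b²·Var(Y) + 2ab·covariance of S and Y with a = 7, b = 2.9.
= 7²·17.7 + 2.9²·72.2 + 2·7·2.9·10
= 867.3 + 607.202 + 406 = 1880.502.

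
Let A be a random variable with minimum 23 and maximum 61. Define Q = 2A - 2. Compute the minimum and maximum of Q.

min(Q) = 44, max(Q) = 120

a = 2 > 0, so min(Q) = a·min(A)+b = 2·23 + (-2) = 44 and max(Q) = 2·61 + (-2) = 120.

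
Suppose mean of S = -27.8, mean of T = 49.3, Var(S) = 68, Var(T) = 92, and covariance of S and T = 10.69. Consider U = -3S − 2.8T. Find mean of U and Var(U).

mean of U = (-3)·mean of S + (-2.8)·mean of T = (-3)·(-27.8) + (-2.8)·49.3 = -54.64.
Var(U) = a²·Var(S) + b²·Var(T) + 2ab·covariance of S and T with a = -3, b = -2.8.
= (-3)²·68 + (-2.8)²·92 + 2·(-3)·(-2.8)·10.69
= 612 + 721.28 + 179.592 = 1512.872.

mean of U = -54.64, Var(U) = 1512.872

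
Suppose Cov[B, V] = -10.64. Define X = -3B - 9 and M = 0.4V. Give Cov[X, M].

Cov[X, M] = a·c·Cov[B, V] = (-3)·0.4·(-10.64) = 12.768. Additive constants drop out.

Cov[X, M] = 12.768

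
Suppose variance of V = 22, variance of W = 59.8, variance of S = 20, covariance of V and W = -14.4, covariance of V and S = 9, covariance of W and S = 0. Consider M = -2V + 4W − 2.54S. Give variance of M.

variance of M = 1495.672

variance of M = a²·variance of V + b²·variance of W + c²·variance of S + 2ab·covariance of V and W + 2ac·covariance of V and S + 2bc·covariance of W and S, with a = -2, b = 4, c = -2.54.
= 88 + 956.8 + 129.032 + 230.4 + 91.44 + 0
= 1495.672.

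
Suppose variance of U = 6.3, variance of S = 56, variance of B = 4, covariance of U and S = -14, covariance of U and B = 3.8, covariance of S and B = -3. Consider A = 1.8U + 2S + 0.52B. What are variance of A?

variance of A = 145.5672

variance of A = a²·variance of U + b²·variance of S + c²·variance of B + 2ab·covariance of U and S + 2ac·covariance of U and B + 2bc·covariance of S and B, with a = 1.8, b = 2, c = 0.52.
= 20.412 + 224 + 1.0816 + (-100.8) + 7.1136 + (-6.24)
= 145.5672.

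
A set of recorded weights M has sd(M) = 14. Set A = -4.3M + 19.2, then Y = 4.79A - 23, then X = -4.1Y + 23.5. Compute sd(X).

sd(A) = |-4.3|·14 = 60.2.
sd(Y) = |4.79|·60.2 = 288.358.
sd(X) = |-4.1|·288.358 = 1182.2678.

sd(X) = 1182.2678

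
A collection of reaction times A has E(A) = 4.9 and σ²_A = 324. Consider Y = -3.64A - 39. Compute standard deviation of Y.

Y = -3.64A - 39 is linear with a = -3.64, b = -39.
standard deviation of A = √324 = 18.
standard deviation of Y = |a|·standard deviation of A = |-3.64|·18 = 65.52.

standard deviation of Y = 65.52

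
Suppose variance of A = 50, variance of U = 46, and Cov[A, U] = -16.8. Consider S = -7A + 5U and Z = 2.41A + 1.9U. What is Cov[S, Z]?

Cov[S, Z] = -385.5

By bilinearity, Cov[S, Z] = ac·variance of A + bd·variance of U + (ad+bc)·Cov[A, U], with a=-7, b=5, c=2.41, d=1.9.
ac·variance of A = (-7)·2.41·50 = -843.5
bd·variance of U = 5·1.9·46 = 437
(ad+bc)·Cov[A, U] = (-1.25)·(-16.8) = 21
Cov[S, Z] = -843.5 + 437 + 21 = -385.5.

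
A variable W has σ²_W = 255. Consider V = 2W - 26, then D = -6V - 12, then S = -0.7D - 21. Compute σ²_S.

σ²_S = 17992.8

σ²_V = 2²·255 = 1020.
σ²_D = (-6)²·1020 = 36720.
σ²_S = (-0.7)²·36720 = 17992.8.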